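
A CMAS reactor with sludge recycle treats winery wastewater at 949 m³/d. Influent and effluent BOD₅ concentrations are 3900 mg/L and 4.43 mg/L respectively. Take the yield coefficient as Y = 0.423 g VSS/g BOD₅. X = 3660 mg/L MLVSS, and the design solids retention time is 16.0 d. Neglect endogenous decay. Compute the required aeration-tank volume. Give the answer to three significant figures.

Biomass mass balance (decay neglected): V·X = Y·Q·(S₀ − S)·θ_c, so V = 0.423 × 949 × (3900 − 4.43) × 16.0 / 3660 = 6836 m³.

V ≈ 6840 m³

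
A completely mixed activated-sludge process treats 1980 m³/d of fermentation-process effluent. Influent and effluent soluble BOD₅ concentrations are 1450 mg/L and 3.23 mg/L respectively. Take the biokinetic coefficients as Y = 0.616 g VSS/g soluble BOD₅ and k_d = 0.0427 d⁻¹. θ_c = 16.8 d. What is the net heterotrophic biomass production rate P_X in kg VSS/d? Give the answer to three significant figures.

P_X ≈ 1030 kg VSS/d

Y_obs = Y / (1 + k_d θ_c) = 0.616 / (1 + 0.0427 × 16.8) = 0.616 / 1.717 = 0.3587.
Q·(S₀ − S) = 1980 × (1450 − 3.23) × 10⁻³ = 2865 kg/d removed.
Biomass produced: P_X = Y_obs·Q·ΔS = 0.3587 × 2865 ≈ 1028 kg VSS/d.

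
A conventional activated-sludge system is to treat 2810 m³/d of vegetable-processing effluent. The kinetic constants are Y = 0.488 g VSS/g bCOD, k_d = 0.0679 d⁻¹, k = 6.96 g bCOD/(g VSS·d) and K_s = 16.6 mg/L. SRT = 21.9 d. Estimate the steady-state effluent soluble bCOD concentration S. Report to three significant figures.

S ≈ 0.574 mg/L

For a completely mixed reactor with recycle the Lawrence–McCarty relation gives S = K_s·(1 + k_d·θ_c) / [θ_c·(Y·k − k_d) − 1] = 16.6 × (1 + 0.0679 × 21.9) / [21.9 × (0.488 × 6.96 − 0.0679) − 1] = 41.28 / 71.90 = 0.5742 mg/L.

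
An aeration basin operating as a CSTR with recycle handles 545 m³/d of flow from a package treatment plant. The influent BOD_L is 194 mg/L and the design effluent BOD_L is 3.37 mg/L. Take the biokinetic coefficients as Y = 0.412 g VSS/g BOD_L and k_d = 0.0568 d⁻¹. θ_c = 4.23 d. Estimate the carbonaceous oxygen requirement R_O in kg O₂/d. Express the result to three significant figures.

R_O ≈ 54.9 kg O₂/d

Y_obs = Y / (1 + k_d θ_c) = 0.412 / (1 + 0.0568 × 4.23) = 0.412 / 1.240 = 0.3322.
Substrate removed = Q·(S₀ − S) = 545 m³/d × (194 − 3.37) g/m³ = 1.04×10^5 g/d = 103.9 kg/d.
Net sludge production P_X = 0.3322 × 103.9 = 34.51 kg VSS/d.
R_O = Q·(S₀ − S) − 1.42·P_X = 103.9 − 1.42 × 34.51 = 54.89 kg O₂/d.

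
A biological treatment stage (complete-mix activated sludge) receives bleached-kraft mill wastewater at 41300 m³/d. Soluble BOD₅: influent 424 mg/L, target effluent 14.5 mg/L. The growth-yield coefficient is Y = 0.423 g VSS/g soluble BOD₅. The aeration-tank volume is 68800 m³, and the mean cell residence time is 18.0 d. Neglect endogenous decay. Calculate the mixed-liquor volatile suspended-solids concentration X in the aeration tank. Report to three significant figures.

Without decay, X = Y Q (S₀−S) θ_c / V = 0.423 × 41300 × (424 − 14.5) × 18.0 / 68800 = 1872 mg/L.

X ≈ 1870 mg/L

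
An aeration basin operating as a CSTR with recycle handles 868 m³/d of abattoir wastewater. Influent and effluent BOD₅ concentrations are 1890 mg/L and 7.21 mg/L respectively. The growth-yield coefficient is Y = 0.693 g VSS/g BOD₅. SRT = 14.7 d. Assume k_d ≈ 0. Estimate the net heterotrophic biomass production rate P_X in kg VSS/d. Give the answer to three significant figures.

Since k_d ≈ 0, Y_obs = Y = 0.693 g VSS/g BOD₅.
Mass of BOD₅ removed per day: Q(S₀ − S) = 868 × 1883 g/m³ = 1634 kg/d.
P_X = Y_obs · Q(S₀ − S) = 0.6930 × 1634 = 1133 kg VSS/d.

P_X ≈ 1130 kg VSS/d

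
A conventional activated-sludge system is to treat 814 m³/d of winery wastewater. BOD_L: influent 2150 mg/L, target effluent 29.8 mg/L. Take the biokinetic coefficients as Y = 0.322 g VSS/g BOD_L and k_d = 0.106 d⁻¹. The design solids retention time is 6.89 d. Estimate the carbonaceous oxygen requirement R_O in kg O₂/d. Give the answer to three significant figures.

Correct the yield for decay: Y_obs = Y/(1 + k_d θ_c) = 0.322 / (1 + 0.106 × 6.89) = 0.322 / 1.730 = 0.1861.
ΔS = 2150 − 29.8 = 2120 mg/L, so the substrate removal rate is 814 × 2120/1000 = 1726 kg BOD_L/d.
Net sludge production P_X = 0.1861 × 1726 = 321.2 kg VSS/d.
R_O = Q·(S₀ − S) − 1.42·P_X = 1726 − 1.42 × 321.2 = 1270 kg O₂/d.

R_O ≈ 1270 kg O₂/d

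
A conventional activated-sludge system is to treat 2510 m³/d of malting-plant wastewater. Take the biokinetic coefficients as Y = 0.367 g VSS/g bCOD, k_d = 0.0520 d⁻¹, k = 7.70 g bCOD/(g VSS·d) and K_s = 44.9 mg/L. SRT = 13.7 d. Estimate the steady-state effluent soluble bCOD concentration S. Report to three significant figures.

S ≈ 2.08 mg/L

For a completely mixed reactor with recycle the Lawrence–McCarty relation gives S = K_s·(1 + k_d·θ_c) / [θ_c·(Y·k − k_d) − 1] = 44.9 × (1 + 0.0520 × 13.7) / [13.7 × (0.367 × 7.70 − 0.0520) − 1] = 76.89 / 37.00 = 2.078 mg/L.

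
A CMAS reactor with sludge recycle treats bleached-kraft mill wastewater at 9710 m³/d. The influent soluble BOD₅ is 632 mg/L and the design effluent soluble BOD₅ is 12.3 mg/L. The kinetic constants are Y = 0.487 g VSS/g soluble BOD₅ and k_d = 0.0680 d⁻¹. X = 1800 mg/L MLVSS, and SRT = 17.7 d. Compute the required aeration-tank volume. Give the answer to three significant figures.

From the SRT design equation V = Y Q (S₀−S) θ_c / [X (1 + k_d θ_c)] = 0.487 × 9710 × (632 − 12.3) × 17.7 / [1800 × (1 + 0.0680 × 17.7)] = 5.19×10^7 / 3966 = 13077 m³.

V ≈ 13100 m³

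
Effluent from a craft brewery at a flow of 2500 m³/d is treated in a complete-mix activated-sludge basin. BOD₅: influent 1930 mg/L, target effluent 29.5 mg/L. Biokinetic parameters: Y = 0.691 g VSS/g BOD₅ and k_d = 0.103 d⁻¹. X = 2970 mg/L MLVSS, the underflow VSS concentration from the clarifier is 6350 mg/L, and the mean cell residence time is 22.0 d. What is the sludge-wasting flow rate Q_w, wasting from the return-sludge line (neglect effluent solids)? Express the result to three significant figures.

Q_w ≈ 158 m³/d

Rearranging the biomass balance for a CMAS with decay, V = Y·Q·ΔS·θ_c / [X·(1+k_d θ_c)] = 0.691 × 2500 × (1930 − 29.5) × 22.0 / [2970 × (1 + 0.103 × 22.0)] = 7.22×10^7 / 9700 = 7446 m³.
θ_c = V·X/(Q_w·X_r) when wasting from the recycle, so Q_w = V·X/(θ_c·X_r) = 7446 × 2970 / (22.0 × 6350) = 158.3 m³/d.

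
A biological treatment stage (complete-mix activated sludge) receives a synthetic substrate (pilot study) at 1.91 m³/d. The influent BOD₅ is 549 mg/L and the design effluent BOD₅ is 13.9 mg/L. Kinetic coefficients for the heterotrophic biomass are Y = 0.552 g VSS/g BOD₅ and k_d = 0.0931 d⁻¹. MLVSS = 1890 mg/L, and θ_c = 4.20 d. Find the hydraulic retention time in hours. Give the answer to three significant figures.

Rearranging the biomass balance for a CMAS with decay, V = Y·Q·ΔS·θ_c / [X·(1+k_d θ_c)] = 0.552 × 1.91 × (549 − 13.9) × 4.20 / [1890 × (1 + 0.0931 × 4.20)] = 2.37×10^3 / 2629 = 0.9013 m³.
τ = V/Q = 0.9013/1.91 = 0.4719 d, or 11.33 h.

τ ≈ 11.3 h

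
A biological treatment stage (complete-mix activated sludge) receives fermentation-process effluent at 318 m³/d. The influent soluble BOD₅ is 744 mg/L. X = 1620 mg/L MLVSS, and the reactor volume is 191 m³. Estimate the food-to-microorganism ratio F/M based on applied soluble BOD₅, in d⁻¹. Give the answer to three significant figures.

F/M ≈ 0.765 d⁻¹

Food-to-microorganism ratio F/M = Q S₀ / (V X) = 318 × 744 / (191.0 × 1620) = 0.7646 d⁻¹.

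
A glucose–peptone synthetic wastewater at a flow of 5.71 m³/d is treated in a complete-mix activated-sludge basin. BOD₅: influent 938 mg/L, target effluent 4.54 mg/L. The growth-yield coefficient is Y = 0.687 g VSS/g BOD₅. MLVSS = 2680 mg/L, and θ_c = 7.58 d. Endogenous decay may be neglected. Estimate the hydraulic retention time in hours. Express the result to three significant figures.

τ ≈ 43.5 h

Biomass mass balance (decay neglected): V·X = Y·Q·(S₀ − S)·θ_c, so V = 0.687 × 5.71 × (938 − 4.54) × 7.58 / 2680 = 10.36 m³.
τ = V/Q = 10.36/5.71 = 1.814 d, or 43.53 h.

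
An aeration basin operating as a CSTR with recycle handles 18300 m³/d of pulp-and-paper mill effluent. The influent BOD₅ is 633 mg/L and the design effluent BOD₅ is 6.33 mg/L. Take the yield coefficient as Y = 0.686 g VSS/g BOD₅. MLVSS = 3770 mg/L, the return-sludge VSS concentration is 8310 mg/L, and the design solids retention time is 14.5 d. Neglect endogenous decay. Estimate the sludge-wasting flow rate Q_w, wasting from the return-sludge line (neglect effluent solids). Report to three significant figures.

Q_w ≈ 947 m³/d

With k_d = 0 the design equation reduces to V = Y Q (S₀−S) θ_c / X = 0.686 × 18300 × (633 − 6.33) × 14.5 / 3770 = 30258 m³.
Wasting from the return line (neglecting effluent solids): Q_w = V·X / (θ_c·X_r) = 30258 × 3770 / (14.5 × 8310) = 946.7 m³/d.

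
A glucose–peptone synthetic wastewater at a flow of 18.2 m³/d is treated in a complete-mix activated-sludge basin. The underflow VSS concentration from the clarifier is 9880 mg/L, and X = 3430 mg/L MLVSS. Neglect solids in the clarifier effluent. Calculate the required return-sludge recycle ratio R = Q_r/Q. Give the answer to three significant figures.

Solids balance on the clarifier gives (1+R)X = R·X_r, so R = X/(X_r − X) = 3430 / (9880 − 3430) = 0.5318.

R ≈ 0.532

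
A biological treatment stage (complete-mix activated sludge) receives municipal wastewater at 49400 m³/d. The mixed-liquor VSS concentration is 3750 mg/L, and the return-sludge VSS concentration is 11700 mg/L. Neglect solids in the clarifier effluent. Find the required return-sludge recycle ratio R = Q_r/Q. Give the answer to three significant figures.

R ≈ 0.472

Mass balance around the secondary clarifier (neglecting effluent solids): R = X / (X_r − X) = 3750 / (11700 − 3750) = 0.4717.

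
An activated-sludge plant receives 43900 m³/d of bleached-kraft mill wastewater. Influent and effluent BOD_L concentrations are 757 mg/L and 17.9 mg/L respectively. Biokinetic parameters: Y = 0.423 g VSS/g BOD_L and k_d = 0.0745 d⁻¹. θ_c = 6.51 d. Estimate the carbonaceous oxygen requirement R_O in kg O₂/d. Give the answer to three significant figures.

Y_obs = Y / (1 + k_d θ_c) = 0.423 / (1 + 0.0745 × 6.51) = 0.423 / 1.485 = 0.2848.
Substrate removed = Q·(S₀ − S) = 43900 m³/d × (757 − 17.9) g/m³ = 3.24×10^7 g/d = 32446 kg/d.
P_X = Y_obs·Q·(S₀ − S) = 0.2848 × 32446 = 9242 kg VSS/d.
Carbonaceous O₂ demand = substrate oxidised − cell-mass equivalent = 32446 − 1.42 × 9242 = 19322 kg O₂/d.

R_O ≈ 19300 kg O₂/d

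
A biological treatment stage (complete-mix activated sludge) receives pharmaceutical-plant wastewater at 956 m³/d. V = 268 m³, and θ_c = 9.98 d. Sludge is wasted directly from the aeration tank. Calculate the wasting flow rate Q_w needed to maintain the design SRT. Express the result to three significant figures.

With mixed-liquor wasting, θ_c = V/Q_w, so Q_w = V/θ_c = 268.0/9.98 = 26.85 m³/d.

Q_w ≈ 26.9 m³/d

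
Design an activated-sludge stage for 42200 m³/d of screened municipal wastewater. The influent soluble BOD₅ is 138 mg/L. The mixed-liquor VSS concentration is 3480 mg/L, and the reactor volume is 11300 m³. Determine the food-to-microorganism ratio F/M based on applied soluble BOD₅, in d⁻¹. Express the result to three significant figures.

F/M = applied load / biomass = Q·S₀/(V·X) = 42200 × 138 / (11300 × 3480) = 0.1481 d⁻¹.

F/M ≈ 0.148 d⁻¹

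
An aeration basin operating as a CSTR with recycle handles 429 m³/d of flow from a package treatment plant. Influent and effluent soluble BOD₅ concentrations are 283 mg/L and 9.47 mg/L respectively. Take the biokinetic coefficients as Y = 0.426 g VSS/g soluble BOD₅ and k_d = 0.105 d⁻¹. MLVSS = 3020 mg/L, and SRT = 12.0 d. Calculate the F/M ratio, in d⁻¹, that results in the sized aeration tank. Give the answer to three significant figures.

F/M ≈ 0.457 d⁻¹

From the SRT design equation V = Y Q (S₀−S) θ_c / [X (1 + k_d θ_c)] = 0.426 × 429 × (283 − 9.47) × 12.0 / [3020 × (1 + 0.105 × 12.0)] = 6×10^5 / 6825 = 87.89 m³.
F/M = Q·S₀ / (V·X) = 429 × 283 / (87.89 × 3020) = 0.4574 g soluble BOD₅·(g VSS·d)⁻¹.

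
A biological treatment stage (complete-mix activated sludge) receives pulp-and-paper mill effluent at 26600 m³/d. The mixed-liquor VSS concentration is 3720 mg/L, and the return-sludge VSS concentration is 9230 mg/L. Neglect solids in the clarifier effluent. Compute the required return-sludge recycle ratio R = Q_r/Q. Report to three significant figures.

R ≈ 0.675

Mass balance around the secondary clarifier (neglecting effluent solids): R = X / (X_r − X) = 3720 / (9230 − 3720) = 0.6751.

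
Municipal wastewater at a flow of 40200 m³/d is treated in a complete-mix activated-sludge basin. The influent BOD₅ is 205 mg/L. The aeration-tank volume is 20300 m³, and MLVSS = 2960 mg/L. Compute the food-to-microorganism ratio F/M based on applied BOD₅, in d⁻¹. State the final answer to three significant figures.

F/M ≈ 0.137 d⁻¹

Food-to-microorganism ratio F/M = Q S₀ / (V X) = 40200 × 205 / (20300 × 2960) = 0.1371 d⁻¹.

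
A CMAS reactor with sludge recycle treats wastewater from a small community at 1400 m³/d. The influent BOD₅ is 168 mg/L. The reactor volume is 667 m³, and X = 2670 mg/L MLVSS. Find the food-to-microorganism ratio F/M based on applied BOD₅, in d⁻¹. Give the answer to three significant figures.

F/M = applied load / biomass = Q·S₀/(V·X) = 1400 × 168 / (667.0 × 2670) = 0.1321 d⁻¹.

F/M ≈ 0.132 d⁻¹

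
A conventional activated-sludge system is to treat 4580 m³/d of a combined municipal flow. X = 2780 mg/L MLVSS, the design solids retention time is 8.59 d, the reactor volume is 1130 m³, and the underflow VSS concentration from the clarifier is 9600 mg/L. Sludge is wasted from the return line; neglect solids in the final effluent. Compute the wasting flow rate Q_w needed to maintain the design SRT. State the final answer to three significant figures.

Q_w ≈ 38.1 m³/d

Wasting from the return line (neglecting effluent solids): Q_w = V·X / (θ_c·X_r) = 1130 × 2780 / (8.59 × 9600) = 38.09 m³/d.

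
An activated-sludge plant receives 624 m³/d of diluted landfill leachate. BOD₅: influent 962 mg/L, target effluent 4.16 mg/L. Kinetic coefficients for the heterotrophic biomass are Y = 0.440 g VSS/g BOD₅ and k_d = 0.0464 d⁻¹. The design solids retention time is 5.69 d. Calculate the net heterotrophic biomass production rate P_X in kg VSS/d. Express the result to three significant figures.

Correct the yield for decay: Y_obs = Y/(1 + k_d θ_c) = 0.440 / (1 + 0.0464 × 5.69) = 0.440 / 1.264 = 0.3481.
Mass of BOD₅ removed per day: Q(S₀ − S) = 624 × 957.8 g/m³ = 597.7 kg/d.
So the net sludge growth is P_X = 0.3481 × 597.7 = 208.1 kg VSS/d.

P_X ≈ 208 kg VSS/d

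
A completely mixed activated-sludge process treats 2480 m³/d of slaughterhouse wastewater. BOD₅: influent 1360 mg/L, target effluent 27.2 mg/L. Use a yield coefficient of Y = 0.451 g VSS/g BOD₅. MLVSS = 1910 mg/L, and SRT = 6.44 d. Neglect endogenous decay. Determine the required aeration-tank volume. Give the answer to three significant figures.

V ≈ 5030 m³

Biomass mass balance (decay neglected): V·X = Y·Q·(S₀ − S)·θ_c, so V = 0.451 × 2480 × (1360 − 27.2) × 6.44 / 1910 = 5026 m³.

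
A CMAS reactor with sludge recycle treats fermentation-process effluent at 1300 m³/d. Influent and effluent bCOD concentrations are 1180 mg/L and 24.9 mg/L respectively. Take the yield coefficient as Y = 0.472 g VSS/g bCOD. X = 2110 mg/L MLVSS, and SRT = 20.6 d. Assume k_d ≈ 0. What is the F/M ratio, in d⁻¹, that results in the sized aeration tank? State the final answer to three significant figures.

F/M ≈ 0.105 d⁻¹

With k_d = 0 the design equation reduces to V = Y Q (S₀−S) θ_c / X = 0.472 × 1300 × (1180 − 24.9) × 20.6 / 2110 = 6920 m³.
F/M = applied load / biomass = Q·S₀/(V·X) = 1300 × 1180 / (6920 × 2110) = 0.1051 d⁻¹.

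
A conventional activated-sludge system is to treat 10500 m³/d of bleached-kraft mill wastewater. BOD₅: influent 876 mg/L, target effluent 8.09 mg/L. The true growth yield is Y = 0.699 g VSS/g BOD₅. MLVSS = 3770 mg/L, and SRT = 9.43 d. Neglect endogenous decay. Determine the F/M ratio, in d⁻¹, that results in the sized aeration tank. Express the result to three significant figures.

V·X = Y·Q·ΔS·θ_c gives V = 0.699 × 10500 × (876 − 8.09) × 9.43 / 3770 = 15934 m³.
F/M = Q·S₀ / (V·X) = 10500 × 876 / (15934 × 3770) = 0.1531 g BOD₅·(g VSS·d)⁻¹.

F/M ≈ 0.153 d⁻¹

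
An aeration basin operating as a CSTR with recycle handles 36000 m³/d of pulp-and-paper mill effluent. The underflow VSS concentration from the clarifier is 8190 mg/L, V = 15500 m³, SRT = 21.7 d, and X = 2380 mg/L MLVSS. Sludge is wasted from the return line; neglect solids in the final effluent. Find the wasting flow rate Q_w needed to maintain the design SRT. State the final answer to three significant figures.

Q_w ≈ 208 m³/d

Q_w = (V·X)/(θ_c X_r) = 15500 × 2380 / (21.7 × 8190) = 207.6 m³/d.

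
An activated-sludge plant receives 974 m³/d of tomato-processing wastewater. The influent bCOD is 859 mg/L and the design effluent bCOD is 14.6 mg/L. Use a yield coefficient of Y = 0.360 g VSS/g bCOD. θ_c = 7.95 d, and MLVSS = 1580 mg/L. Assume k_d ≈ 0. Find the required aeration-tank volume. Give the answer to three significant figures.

With k_d = 0 the design equation reduces to V = Y Q (S₀−S) θ_c / X = 0.360 × 974 × (859 − 14.6) × 7.95 / 1580 = 1490 m³.

V ≈ 1490 m³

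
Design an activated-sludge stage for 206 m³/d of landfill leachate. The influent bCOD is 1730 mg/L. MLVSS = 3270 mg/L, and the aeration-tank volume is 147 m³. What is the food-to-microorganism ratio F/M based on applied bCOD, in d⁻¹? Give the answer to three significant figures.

Food-to-microorganism ratio F/M = Q S₀ / (V X) = 206 × 1730 / (147.0 × 3270) = 0.7414 d⁻¹.

F/M ≈ 0.741 d⁻¹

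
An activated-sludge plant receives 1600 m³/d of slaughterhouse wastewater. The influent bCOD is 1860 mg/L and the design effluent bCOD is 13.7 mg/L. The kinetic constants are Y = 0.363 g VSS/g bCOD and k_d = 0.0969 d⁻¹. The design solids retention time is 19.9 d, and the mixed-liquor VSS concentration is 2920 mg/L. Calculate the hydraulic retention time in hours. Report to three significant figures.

τ ≈ 37.4 h

Rearranging the biomass balance for a CMAS with decay, V = Y·Q·ΔS·θ_c / [X·(1+k_d θ_c)] = 0.363 × 1600 × (1860 − 13.7) × 19.9 / [2920 × (1 + 0.0969 × 19.9)] = 2.13×10^7 / 8551 = 2496 m³.
Hydraulic retention time τ = V/Q = 2496 / 1600 = 1.560 d = 37.43 h.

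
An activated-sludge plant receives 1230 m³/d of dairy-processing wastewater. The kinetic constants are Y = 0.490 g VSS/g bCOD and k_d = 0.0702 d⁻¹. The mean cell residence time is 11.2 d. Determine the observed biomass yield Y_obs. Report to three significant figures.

Correct the yield for decay: Y_obs = Y/(1 + k_d θ_c) = 0.490 / (1 + 0.0702 × 11.2) = 0.490 / 1.786 = 0.2743.

Y_obs ≈ 0.274 g VSS/g bCOD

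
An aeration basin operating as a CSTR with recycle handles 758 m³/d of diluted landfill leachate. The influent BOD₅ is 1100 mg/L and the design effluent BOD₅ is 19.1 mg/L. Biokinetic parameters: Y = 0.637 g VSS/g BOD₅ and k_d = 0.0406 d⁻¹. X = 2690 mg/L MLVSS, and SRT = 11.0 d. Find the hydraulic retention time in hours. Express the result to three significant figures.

Rearranging the biomass balance for a CMAS with decay, V = Y·Q·ΔS·θ_c / [X·(1+k_d θ_c)] = 0.637 × 758 × (1100 − 19.1) × 11.0 / [2690 × (1 + 0.0406 × 11.0)] = 5.74×10^6 / 3891 = 1475 m³.
Hydraulic retention time τ = V/Q = 1475 / 758 = 1.946 d = 46.71 h.

τ ≈ 46.7 h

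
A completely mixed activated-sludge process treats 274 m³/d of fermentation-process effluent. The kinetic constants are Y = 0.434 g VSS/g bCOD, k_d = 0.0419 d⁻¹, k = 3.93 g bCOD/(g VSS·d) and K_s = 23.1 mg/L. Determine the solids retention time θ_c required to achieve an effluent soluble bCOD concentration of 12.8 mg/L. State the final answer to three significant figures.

Specific growth rate at S = 12.8 mg/L: μ = YkS/(K_s+S) = 0.434·3.93·12.8/(23.1+12.8) = 0.6081 d⁻¹.
θ_c = 1/(μ − k_d) = 1/(0.6081 − 0.0419) = 1/0.5662 = 1.766 d.

θ_c ≈ 1.77 d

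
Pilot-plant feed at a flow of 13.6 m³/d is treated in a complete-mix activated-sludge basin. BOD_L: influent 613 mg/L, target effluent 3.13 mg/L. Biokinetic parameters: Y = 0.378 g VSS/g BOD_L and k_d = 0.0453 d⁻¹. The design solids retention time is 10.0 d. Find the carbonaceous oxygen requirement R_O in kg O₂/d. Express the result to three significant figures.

R_O ≈ 5.23 kg O₂/d

Correct the yield for decay: Y_obs = Y/(1 + k_d θ_c) = 0.378 / (1 + 0.0453 × 10.0) = 0.378 / 1.453 = 0.2602.
ΔS = 613 − 3.13 = 609.9 mg/L, so the substrate removal rate is 13.6 × 609.9/1000 = 8.294 kg BOD_L/d.
Biomass synthesised: P_X = Y_obs × 8.294 = 2.158 kg VSS/d.
R_O = Q·(S₀ − S) − 1.42·P_X = 8.294 − 1.42 × 2.158 = 5.230 kg O₂/d.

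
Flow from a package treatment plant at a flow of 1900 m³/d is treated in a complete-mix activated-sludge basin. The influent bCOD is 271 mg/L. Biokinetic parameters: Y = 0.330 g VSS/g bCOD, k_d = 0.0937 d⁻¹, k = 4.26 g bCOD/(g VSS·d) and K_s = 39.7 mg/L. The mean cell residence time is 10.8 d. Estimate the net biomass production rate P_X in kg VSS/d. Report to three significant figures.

P_X ≈ 82.6 kg VSS/d

For a completely mixed reactor with recycle the Lawrence–McCarty relation gives S = K_s·(1 + k_d·θ_c) / [θ_c·(Y·k − k_d) − 1] = 39.7 × (1 + 0.0937 × 10.8) / [10.8 × (0.330 × 4.26 − 0.0937) − 1] = 79.87 / 13.17 = 6.065 mg/L.
Observed yield with endogenous decay: Y_obs = Y / (1 + k_d·θ_c) = 0.330 / (1 + 0.0937 × 10.8) = 0.330 / 2.012 = 0.1640 g VSS/g bCOD.
ΔS = 271 − 6.06 = 264.9 mg/L, so the substrate removal rate is 1900 × 264.9/1000 = 503.4 kg bCOD/d.
Net biomass production P_X = Y_obs × Q·(S₀ − S) = 0.1640 × 503.4 = 82.56 kg VSS/d.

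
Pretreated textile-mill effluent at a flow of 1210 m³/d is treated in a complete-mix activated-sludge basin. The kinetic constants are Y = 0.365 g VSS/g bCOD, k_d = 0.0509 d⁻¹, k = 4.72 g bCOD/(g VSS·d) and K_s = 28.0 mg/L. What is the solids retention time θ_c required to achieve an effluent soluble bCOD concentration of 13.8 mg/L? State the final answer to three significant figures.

θ_c ≈ 1.93 d

Specific growth rate at S = 13.8 mg/L: μ = YkS/(K_s+S) = 0.365·4.72·13.8/(28.0+13.8) = 0.5688 d⁻¹.
θ_c = 1/(μ − k_d) = 1/(0.5688 − 0.0509) = 1/0.5179 = 1.931 d.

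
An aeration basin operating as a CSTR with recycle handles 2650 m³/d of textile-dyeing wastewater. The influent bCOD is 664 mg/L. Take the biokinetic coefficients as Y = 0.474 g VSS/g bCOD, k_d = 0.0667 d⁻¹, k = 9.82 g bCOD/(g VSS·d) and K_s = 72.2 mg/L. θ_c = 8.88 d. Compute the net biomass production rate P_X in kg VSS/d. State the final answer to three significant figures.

For a completely mixed reactor with recycle the Lawrence–McCarty relation gives S = K_s·(1 + k_d·θ_c) / [θ_c·(Y·k − k_d) − 1] = 72.2 × (1 + 0.0667 × 8.88) / [8.88 × (0.474 × 9.82 − 0.0667) − 1] = 115.0 / 39.74 = 2.893 mg/L.
Correct the yield for decay: Y_obs = Y/(1 + k_d θ_c) = 0.474 / (1 + 0.0667 × 8.88) = 0.474 / 1.592 = 0.2977.
Mass of bCOD removed per day: Q(S₀ − S) = 2650 × 661.1 g/m³ = 1752 kg/d.
P_X = Y_obs · Q(S₀ − S) = 0.2977 × 1752 = 521.5 kg VSS/d.

P_X ≈ 522 kg VSS/d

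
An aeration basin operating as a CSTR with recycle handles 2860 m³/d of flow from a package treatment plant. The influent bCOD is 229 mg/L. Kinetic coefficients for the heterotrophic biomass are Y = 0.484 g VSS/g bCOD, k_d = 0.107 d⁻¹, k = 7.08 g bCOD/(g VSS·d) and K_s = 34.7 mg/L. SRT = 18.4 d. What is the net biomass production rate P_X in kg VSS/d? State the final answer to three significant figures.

P_X ≈ 106 kg VSS/d

From the Monod/SRT balance for a CMAS, S = K_s·(1+k_d θ_c)/[θ_c·(Y k − k_d) − 1] = 34.7 × (1 + 0.107 × 18.4) / [18.4 × (0.484 × 7.08 − 0.107) − 1] = 103.0 / 60.08 = 1.715 mg/L.
Observed yield with endogenous decay: Y_obs = Y / (1 + k_d·θ_c) = 0.484 / (1 + 0.107 × 18.4) = 0.484 / 2.969 = 0.1630 g VSS/g bCOD.
Substrate removed = Q·(S₀ − S) = 2860 m³/d × (229 − 1.71) g/m³ = 6.5×10^5 g/d = 650.0 kg/d.
Net biomass production P_X = Y_obs × Q·(S₀ − S) = 0.1630 × 650.0 = 106.0 kg VSS/d.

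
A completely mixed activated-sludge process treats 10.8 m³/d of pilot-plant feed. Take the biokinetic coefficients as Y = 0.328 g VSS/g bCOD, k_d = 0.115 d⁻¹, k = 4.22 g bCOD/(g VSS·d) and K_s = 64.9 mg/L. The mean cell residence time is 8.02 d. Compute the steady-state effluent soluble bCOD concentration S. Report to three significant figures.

S ≈ 13.6 mg/L

For a completely mixed reactor with recycle the Lawrence–McCarty relation gives S = K_s·(1 + k_d·θ_c) / [θ_c·(Y·k − k_d) − 1] = 64.9 × (1 + 0.115 × 8.02) / [8.02 × (0.328 × 4.22 − 0.115) − 1] = 124.8 / 9.179 = 13.59 mg/L.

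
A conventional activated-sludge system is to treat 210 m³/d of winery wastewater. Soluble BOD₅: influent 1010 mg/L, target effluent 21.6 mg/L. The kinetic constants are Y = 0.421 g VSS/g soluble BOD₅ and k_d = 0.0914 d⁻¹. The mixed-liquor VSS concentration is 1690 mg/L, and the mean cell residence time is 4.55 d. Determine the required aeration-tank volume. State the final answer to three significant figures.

V ≈ 166 m³

Steady-state biomass mass balance: V·X·(1 + k_d·θ_c) = Y·Q·(S₀ − S)·θ_c, so V = 0.421 × 210 × (1010 − 21.6) × 4.55 / [1690 × (1 + 0.0914 × 4.55)] = 3.98×10^5 / 2393 = 166.2 m³.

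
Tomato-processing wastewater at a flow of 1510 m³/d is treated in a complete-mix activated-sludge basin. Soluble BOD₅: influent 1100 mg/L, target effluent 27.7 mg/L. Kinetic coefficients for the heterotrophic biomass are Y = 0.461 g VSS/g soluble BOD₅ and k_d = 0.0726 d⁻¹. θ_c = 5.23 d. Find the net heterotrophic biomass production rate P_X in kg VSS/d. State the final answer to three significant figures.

P_X ≈ 541 kg VSS/d

Correct the yield for decay: Y_obs = Y/(1 + k_d θ_c) = 0.461 / (1 + 0.0726 × 5.23) = 0.461 / 1.380 = 0.3341.
ΔS = 1100 − 27.7 = 1072 mg/L, so the substrate removal rate is 1510 × 1072/1000 = 1619 kg soluble BOD₅/d.
So the net sludge growth is P_X = 0.3341 × 1619 = 541.0 kg VSS/d.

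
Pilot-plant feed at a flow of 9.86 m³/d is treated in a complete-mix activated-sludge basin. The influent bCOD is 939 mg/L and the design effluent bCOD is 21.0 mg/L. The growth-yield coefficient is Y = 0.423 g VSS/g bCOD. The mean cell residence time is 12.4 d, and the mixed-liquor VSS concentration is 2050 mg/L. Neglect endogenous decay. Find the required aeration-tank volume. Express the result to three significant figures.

V ≈ 23.2 m³

With k_d = 0 the design equation reduces to V = Y Q (S₀−S) θ_c / X = 0.423 × 9.86 × (939 − 21.0) × 12.4 / 2050 = 23.16 m³.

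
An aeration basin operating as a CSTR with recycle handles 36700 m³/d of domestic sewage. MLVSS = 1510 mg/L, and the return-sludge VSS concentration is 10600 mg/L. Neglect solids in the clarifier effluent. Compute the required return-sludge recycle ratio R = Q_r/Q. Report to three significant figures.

R ≈ 0.166

Mass balance around the secondary clarifier (neglecting effluent solids): R = X / (X_r − X) = 1510 / (10600 − 1510) = 0.1661.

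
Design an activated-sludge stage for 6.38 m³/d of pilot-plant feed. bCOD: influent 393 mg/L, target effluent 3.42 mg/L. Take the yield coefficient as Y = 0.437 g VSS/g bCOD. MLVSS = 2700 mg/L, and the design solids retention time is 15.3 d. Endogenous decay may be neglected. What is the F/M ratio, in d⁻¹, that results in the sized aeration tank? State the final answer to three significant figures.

F/M ≈ 0.151 d⁻¹

Biomass mass balance (decay neglected): V·X = Y·Q·(S₀ − S)·θ_c, so V = 0.437 × 6.38 × (393 − 3.42) × 15.3 / 2700 = 6.155 m³.
F/M = applied load / biomass = Q·S₀/(V·X) = 6.38 × 393 / (6.155 × 2700) = 0.1509 d⁻¹.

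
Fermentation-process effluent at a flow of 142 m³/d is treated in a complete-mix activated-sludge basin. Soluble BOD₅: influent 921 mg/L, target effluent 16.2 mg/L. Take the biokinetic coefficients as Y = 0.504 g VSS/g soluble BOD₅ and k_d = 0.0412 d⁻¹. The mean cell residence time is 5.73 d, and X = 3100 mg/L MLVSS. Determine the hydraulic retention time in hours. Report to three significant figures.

From the SRT design equation V = Y Q (S₀−S) θ_c / [X (1 + k_d θ_c)] = 0.504 × 142 × (921 − 16.2) × 5.73 / [3100 × (1 + 0.0412 × 5.73)] = 3.71×10^5 / 3832 = 96.83 m³.
Hydraulic retention time τ = V/Q = 96.83 / 142 = 0.6819 d = 16.37 h.

τ ≈ 16.4 h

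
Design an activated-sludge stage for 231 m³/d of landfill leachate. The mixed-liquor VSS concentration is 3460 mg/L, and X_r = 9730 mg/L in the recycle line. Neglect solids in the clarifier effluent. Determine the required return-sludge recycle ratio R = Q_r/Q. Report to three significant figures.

R ≈ 0.552

Solids balance on the clarifier gives (1+R)X = R·X_r, so R = X/(X_r − X) = 3460 / (9730 − 3460) = 0.5518.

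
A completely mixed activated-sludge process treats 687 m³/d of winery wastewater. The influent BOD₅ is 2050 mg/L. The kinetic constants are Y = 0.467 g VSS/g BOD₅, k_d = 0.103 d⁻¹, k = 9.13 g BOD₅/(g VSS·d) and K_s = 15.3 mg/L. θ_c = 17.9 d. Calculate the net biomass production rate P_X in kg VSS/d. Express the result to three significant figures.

P_X ≈ 231 kg VSS/d

For a completely mixed reactor with recycle the Lawrence–McCarty relation gives S = K_s·(1 + k_d·θ_c) / [θ_c·(Y·k − k_d) − 1] = 15.3 × (1 + 0.103 × 17.9) / [17.9 × (0.467 × 9.13 − 0.103) − 1] = 43.51 / 73.48 = 0.5921 mg/L.
Y_obs = Y / (1 + k_d θ_c) = 0.467 / (1 + 0.103 × 17.9) = 0.467 / 2.844 = 0.1642.
Mass of BOD₅ removed per day: Q(S₀ − S) = 687 × 2049 g/m³ = 1408 kg/d.
Biomass produced: P_X = Y_obs·Q·ΔS = 0.1642 × 1408 ≈ 231.2 kg VSS/d.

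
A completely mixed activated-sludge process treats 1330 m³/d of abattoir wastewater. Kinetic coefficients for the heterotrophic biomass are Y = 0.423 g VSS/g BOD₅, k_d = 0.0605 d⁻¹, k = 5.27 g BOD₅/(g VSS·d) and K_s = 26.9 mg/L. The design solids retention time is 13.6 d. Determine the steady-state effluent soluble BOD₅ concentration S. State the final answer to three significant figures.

S ≈ 1.72 mg/L

From the Monod/SRT balance for a CMAS, S = K_s·(1+k_d θ_c)/[θ_c·(Y k − k_d) − 1] = 26.9 × (1 + 0.0605 × 13.6) / [13.6 × (0.423 × 5.27 − 0.0605) − 1] = 49.03 / 28.49 = 1.721 mg/L.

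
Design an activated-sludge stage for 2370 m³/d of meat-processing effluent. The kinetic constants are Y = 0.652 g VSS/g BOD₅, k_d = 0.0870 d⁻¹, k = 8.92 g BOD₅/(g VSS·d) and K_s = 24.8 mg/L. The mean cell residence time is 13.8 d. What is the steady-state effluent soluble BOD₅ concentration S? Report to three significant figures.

From the Monod/SRT balance for a CMAS, S = K_s·(1+k_d θ_c)/[θ_c·(Y k − k_d) − 1] = 24.8 × (1 + 0.0870 × 13.8) / [13.8 × (0.652 × 8.92 − 0.0870) − 1] = 54.57 / 78.06 = 0.6992 mg/L.

S ≈ 0.699 mg/L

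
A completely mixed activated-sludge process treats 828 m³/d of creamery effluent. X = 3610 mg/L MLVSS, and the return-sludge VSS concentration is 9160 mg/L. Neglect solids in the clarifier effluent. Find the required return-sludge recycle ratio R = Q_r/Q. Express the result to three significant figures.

Solids balance on the clarifier gives (1+R)X = R·X_r, so R = X/(X_r − X) = 3610 / (9160 − 3610) = 0.6505.

R ≈ 0.650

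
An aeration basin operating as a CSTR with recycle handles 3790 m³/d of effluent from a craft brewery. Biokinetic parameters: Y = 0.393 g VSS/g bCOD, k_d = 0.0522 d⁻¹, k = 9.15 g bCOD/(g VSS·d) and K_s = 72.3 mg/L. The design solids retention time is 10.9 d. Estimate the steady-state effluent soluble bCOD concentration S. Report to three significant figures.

For a completely mixed reactor with recycle the Lawrence–McCarty relation gives S = K_s·(1 + k_d·θ_c) / [θ_c·(Y·k − k_d) − 1] = 72.3 × (1 + 0.0522 × 10.9) / [10.9 × (0.393 × 9.15 − 0.0522) − 1] = 113.4 / 37.63 = 3.015 mg/L.

S ≈ 3.01 mg/L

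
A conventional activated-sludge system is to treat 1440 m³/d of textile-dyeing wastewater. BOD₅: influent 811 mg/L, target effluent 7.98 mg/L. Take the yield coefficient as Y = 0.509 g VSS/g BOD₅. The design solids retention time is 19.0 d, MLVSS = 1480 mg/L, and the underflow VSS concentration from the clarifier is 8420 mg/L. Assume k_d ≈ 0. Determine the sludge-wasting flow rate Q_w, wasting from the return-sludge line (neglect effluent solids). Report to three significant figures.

Biomass mass balance (decay neglected): V·X = Y·Q·(S₀ − S)·θ_c, so V = 0.509 × 1440 × (811 − 7.98) × 19.0 / 1480 = 7556 m³.
Q_w = (V·X)/(θ_c X_r) = 7556 × 1480 / (19.0 × 8420) = 69.90 m³/d.

Q_w ≈ 69.9 m³/d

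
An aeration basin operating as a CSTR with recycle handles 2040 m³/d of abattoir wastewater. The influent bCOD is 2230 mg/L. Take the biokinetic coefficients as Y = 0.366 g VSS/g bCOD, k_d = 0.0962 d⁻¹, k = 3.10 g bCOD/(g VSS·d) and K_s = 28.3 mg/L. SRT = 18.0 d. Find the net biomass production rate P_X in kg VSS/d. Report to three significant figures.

From the Monod/SRT balance for a CMAS, S = K_s·(1+k_d θ_c)/[θ_c·(Y k − k_d) − 1] = 28.3 × (1 + 0.0962 × 18.0) / [18.0 × (0.366 × 3.10 − 0.0962) − 1] = 77.30 / 17.69 = 4.370 mg/L.
Correct the yield for decay: Y_obs = Y/(1 + k_d θ_c) = 0.366 / (1 + 0.0962 × 18.0) = 0.366 / 2.732 = 0.1340.
Mass of bCOD removed per day: Q(S₀ − S) = 2040 × 2226 g/m³ = 4540 kg/d.
Net biomass production P_X = Y_obs × Q·(S₀ − S) = 0.1340 × 4540 = 608.3 kg VSS/d.

P_X ≈ 608 kg VSS/d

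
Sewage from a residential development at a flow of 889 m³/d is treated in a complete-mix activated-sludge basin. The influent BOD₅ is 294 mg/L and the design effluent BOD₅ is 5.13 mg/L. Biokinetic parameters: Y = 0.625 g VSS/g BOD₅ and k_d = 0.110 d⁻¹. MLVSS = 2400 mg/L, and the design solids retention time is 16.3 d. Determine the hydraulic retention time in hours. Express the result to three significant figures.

τ ≈ 10.5 h

From the SRT design equation V = Y Q (S₀−S) θ_c / [X (1 + k_d θ_c)] = 0.625 × 889 × (294 − 5.13) × 16.3 / [2400 × (1 + 0.110 × 16.3)] = 2.62×10^6 / 6703 = 390.3 m³.
HRT = V/Q = 390.3 m³ / 889 m³·d⁻¹ = 0.4390 d × 24 = 10.54 h.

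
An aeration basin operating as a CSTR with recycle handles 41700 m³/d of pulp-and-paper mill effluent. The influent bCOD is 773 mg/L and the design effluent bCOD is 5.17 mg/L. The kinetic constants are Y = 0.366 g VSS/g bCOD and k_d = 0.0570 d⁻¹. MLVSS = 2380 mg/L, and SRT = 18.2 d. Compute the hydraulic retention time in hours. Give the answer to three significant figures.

Steady-state biomass mass balance: V·X·(1 + k_d·θ_c) = Y·Q·(S₀ − S)·θ_c, so V = 0.366 × 41700 × (773 − 5.17) × 18.2 / [2380 × (1 + 0.0570 × 18.2)] = 2.13×10^8 / 4849 = 43985 m³.
τ = V/Q = 43985/41700 = 1.055 d, or 25.31 h.

τ ≈ 25.3 h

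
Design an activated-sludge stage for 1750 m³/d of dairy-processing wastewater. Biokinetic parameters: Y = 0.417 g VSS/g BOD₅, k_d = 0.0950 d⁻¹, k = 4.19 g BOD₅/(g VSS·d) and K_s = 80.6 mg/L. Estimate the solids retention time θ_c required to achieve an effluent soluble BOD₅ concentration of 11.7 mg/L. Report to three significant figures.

θ_c ≈ 7.91 d

From 1/θ_c = Y·k·S/(K_s + S) − k_d: Y·k·S/(K_s+S) = 0.417 × 4.19 × 11.7 / (80.6 + 11.7) = 0.2215 d⁻¹.
θ_c = 1/(μ − k_d) = 1/(0.2215 − 0.0950) = 1/0.1265 = 7.906 d.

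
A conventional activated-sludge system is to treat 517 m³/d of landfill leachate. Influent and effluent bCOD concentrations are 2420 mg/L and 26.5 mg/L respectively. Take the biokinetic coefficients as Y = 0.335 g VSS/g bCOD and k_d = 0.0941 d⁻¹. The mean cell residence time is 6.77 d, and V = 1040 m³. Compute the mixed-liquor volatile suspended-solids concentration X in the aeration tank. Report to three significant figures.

X = Y·Q·ΔS·θ_c / [V·(1 + k_d θ_c)] = 0.335 × 517 × (2420 − 26.5) × 6.77 / [1040 × (1 + 0.0941 × 6.77)] = 1648 mg/L.

X ≈ 1650 mg/L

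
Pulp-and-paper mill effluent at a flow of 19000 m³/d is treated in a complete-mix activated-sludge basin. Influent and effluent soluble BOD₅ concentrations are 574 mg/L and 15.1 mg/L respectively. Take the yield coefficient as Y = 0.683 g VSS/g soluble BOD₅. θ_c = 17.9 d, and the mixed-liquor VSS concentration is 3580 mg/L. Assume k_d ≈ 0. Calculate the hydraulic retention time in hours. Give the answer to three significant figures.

With k_d = 0 the design equation reduces to V = Y Q (S₀−S) θ_c / X = 0.683 × 19000 × (574 − 15.1) × 17.9 / 3580 = 36264 m³.
τ = V/Q = 36264/19000 = 1.909 d, or 45.81 h.

τ ≈ 45.8 h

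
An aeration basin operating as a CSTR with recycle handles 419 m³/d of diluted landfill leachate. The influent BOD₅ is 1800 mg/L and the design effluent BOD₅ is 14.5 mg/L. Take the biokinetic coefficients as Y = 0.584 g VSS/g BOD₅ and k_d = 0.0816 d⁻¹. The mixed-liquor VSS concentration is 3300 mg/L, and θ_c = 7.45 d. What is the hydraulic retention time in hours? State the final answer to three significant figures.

τ ≈ 35.1 h

Rearranging the biomass balance for a CMAS with decay, V = Y·Q·ΔS·θ_c / [X·(1+k_d θ_c)] = 0.584 × 419 × (1800 − 14.5) × 7.45 / [3300 × (1 + 0.0816 × 7.45)] = 3.25×10^6 / 5306 = 613.4 m³.
Hydraulic retention time τ = V/Q = 613.4 / 419 = 1.464 d = 35.14 h.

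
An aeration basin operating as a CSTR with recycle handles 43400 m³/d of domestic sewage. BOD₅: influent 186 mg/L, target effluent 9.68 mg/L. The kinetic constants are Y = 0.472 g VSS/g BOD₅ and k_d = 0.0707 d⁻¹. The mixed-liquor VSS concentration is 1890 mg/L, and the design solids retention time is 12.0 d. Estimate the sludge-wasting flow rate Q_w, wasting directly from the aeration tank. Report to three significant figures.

From the SRT design equation V = Y Q (S₀−S) θ_c / [X (1 + k_d θ_c)] = 0.472 × 43400 × (186 − 9.68) × 12.0 / [1890 × (1 + 0.0707 × 12.0)] = 4.33×10^7 / 3493 = 12407 m³.
With mixed-liquor wasting, θ_c = V/Q_w, so Q_w = V/θ_c = 12407/12.0 = 1034 m³/d.

Q_w ≈ 1030 m³/d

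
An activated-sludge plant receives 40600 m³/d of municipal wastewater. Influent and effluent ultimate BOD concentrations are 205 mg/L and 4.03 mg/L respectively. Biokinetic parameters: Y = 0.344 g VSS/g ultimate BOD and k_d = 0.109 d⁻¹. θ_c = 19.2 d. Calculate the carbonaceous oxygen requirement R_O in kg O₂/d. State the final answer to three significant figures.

Correct the yield for decay: Y_obs = Y/(1 + k_d θ_c) = 0.344 / (1 + 0.109 × 19.2) = 0.344 / 3.093 = 0.1112.
ΔS = 205 − 4.03 = 201.0 mg/L, so the substrate removal rate is 40600 × 201.0/1000 = 8159 kg ultimate BOD/d.
Biomass synthesised: P_X = Y_obs × 8159 = 907.5 kg VSS/d.
R_O = Q·(S₀ − S) − 1.42·P_X = 8159 − 1.42 × 907.5 = 6871 kg O₂/d.

R_O ≈ 6870 kg O₂/d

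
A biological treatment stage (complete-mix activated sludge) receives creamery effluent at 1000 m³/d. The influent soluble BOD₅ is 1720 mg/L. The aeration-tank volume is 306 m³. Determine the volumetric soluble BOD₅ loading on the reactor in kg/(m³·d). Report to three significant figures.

L_v ≈ 5.62 kg soluble BOD₅/(m³·d)

L_v = Q S₀ / V = 1000 × 1720 × 10⁻³ / 306.0 = 5.621 kg/(m³·d).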